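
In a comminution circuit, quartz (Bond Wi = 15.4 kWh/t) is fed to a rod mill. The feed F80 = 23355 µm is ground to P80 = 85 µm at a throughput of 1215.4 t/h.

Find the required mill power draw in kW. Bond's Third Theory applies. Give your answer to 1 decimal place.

P = 19076.9 kW

W = 10·Wi·[P80^(−½) − F80^(−½)]
W = 10·15.4·(1/√85 − 1/√23355) = 10·15.4·(0.101922) = 15.6959 kWh/t
Power = W × throughput = 15.6959 kWh/t × 1215.4 t/h = 19076.9 kW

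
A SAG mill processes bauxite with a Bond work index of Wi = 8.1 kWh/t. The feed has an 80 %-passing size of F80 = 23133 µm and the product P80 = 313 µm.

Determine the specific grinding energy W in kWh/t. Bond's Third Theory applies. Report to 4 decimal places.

W = 4.0458 kWh/t

W_Bond = 10·Wi·(1/√P₈₀ − 1/√F₈₀)
1/√313 = 0.056523;  1/√23133 = 0.006575
W = 10·8.1·(0.056523 − 0.006575) = 4.0458 kWh/t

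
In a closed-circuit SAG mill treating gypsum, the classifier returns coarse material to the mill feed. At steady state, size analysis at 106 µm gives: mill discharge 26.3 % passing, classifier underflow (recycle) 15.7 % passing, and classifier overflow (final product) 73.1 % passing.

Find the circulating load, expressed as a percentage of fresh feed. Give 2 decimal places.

Classifier node, passing 106 µm:
(1+r)d = ru + o → r = (o−d)/(d−u)
r = (73.1 − 26.3)/(26.3 − 15.7) = 46.8/10.6 = 4.4151
CL = 100·r = 441.51 %

CL = 441.51 %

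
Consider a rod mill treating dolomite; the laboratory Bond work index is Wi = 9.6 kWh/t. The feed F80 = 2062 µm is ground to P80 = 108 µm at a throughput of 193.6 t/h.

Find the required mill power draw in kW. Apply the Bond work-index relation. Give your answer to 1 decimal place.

W = 10 Wi (1/√P80 − 1/√F80)  [Bond]
W = 10·9.6·(1/√108 − 1/√2062) = 10·9.6·(0.074203) = 7.1235 kWh/t
P = W·T = 7.1235·193.6 = 1379.1 kW

P = 1379.1 kW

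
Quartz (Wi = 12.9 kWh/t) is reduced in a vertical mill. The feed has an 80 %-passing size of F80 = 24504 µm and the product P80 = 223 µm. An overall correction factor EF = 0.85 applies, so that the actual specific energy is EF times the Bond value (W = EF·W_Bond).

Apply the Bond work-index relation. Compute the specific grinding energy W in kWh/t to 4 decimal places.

W = 6.6422 kWh/t

W_Bond = 10·Wi·(1/√P₈₀ − 1/√F₈₀)
1/√223 = 0.066965;  1/√24504 = 0.006388
W = 10·12.9·(0.066965 − 0.006388) = 7.8144 kWh/t
Apply correction: 7.8144 × 0.85 = 6.6422 kWh/t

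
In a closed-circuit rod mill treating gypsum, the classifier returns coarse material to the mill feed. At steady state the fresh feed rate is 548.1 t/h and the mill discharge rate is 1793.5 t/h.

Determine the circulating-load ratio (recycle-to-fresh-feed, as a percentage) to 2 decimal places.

CL = 227.22 %

Steady state: M = F + R.
R = M − F = 1793.5 − 548.1 = 1245.4 t/h
CL = 100·R/F = 100·1245.4/548.1 = 227.22 %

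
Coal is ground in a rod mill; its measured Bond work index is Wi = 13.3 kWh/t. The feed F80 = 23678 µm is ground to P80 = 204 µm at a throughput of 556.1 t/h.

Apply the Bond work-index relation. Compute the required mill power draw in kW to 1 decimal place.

Bond:  W = 10 Wi (1/√P − 1/√F)
W = 10·13.3·(1/√204 − 1/√23678) = 10·13.3·(0.063515) = 8.4475 kWh/t
P_mill = W·ṁ = 8.4475·556.1 = 4697.7 kW

P = 4697.7 kW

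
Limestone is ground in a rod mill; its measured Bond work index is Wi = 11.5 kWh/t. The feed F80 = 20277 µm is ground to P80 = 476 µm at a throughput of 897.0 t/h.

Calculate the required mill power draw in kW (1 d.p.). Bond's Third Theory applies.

W = 10·Wi·[P80^(−½) − F80^(−½)]
W = 10·11.5·(1/√476 − 1/√20277) = 10·11.5·(0.038812) = 4.4634 kWh/t
Mill draw = 4.4634 × 897.0 = 4003.7 kW

P = 4003.7 kW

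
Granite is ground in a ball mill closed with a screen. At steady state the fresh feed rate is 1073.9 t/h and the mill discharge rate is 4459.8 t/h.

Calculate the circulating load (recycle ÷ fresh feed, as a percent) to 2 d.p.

CL = 315.29 %

Mill node: discharge = fresh + recycle.
R = M − F = 4459.8 − 1073.9 = 3385.9 t/h
CL = 100·R/F = 100·3385.9/1073.9 = 315.29 %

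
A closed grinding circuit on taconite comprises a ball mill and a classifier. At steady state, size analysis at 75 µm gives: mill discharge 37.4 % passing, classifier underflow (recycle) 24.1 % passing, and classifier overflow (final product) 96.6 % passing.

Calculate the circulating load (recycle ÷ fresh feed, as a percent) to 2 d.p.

CL = 445.11 %

Let r = R/F. Size balance at 75 µm:
r = (o − d)/(d − u)
r = (96.6 − 37.4)/(37.4 − 24.1) = 59.2/13.3 = 4.4511
CL = 100·r = 445.11 %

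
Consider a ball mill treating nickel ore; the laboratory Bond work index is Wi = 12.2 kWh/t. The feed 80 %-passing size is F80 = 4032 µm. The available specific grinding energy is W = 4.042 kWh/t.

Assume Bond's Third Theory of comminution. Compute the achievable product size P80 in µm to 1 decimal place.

P80 = 418.5 µm

W_Bond = 10·Wi·(1/√P₈₀ − 1/√F₈₀)
⇒ 1/√P80 = W/(10·Wi) + 1/√F80
  = 4.0420/(10·12.2) + 1/√4032 = 0.033131 + 0.015749 = 0.048880
P80 = (1/0.048880)² = 20.4584² = 418.55 µm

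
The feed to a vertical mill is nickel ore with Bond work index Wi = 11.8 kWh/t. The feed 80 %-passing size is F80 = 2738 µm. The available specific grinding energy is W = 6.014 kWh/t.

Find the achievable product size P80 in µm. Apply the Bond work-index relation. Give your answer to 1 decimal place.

Bond:  W = 10 Wi (1/√P − 1/√F)
1/√P80 = 1/√F80 + W/(10·Wi)
  = 6.0140/(10·11.8) + 1/√2738 = 0.050966 + 0.019111 = 0.070077
P80 = (1/0.070077)² = 14.2700² = 203.63 µm

P80 = 203.6 µm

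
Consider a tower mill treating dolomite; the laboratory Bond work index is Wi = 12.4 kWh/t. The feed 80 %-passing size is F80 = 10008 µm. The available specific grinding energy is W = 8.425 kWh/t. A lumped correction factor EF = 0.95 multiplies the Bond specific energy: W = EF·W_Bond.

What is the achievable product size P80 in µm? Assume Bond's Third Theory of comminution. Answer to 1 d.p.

W = 10·Wi·[P80^(−½) − F80^(−½)]
W_Bond = W / EF = 8.425 / 0.95 = 8.8684 kWh/t
⇒ 1/√P80 = W_Bond/(10 Wi) + 1/√F80
  = 8.8684/(10·12.4) + 1/√10008 = 0.071520 + 0.009996 = 0.081516
P80 = (1/0.081516)² = 12.2676² = 150.49 µm

P80 = 150.5 µm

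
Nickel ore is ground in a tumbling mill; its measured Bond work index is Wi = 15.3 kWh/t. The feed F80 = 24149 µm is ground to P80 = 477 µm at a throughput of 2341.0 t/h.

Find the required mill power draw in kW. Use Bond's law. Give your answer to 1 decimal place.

P = 14094.8 kW

W = 10 Wi (1/√P80 − 1/√F80)  [Bond]
W = 10·15.3·(1/√477 − 1/√24149) = 10·15.3·(0.039352) = 6.0208 kWh/t
P_mill = W·ṁ = 6.0208·2341.0 = 14094.8 kW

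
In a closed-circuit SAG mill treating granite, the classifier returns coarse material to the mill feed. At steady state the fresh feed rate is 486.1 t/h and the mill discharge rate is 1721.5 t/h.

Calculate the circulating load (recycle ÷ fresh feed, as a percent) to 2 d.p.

Mill node: discharge = fresh + recycle.
R = M − F = 1721.5 − 486.1 = 1235.4 t/h
CL = 100·R/F = 100·1235.4/486.1 = 254.15 %

CL = 254.15 %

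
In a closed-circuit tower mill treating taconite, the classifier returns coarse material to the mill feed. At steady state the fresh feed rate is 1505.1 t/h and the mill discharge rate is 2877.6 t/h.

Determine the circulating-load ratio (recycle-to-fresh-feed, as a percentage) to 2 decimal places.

Discharge = new feed + return, hence
R = M − F = 2877.6 − 1505.1 = 1372.5 t/h
CL = 100·R/F = 100·1372.5/1505.1 = 91.19 %

CL = 91.19 %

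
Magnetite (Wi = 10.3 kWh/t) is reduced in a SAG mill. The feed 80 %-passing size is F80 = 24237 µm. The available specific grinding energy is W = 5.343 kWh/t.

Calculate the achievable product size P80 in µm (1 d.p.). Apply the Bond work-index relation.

P80 = 294.2 µm

W = 10·Wi·[P80^(−½) − F80^(−½)]
P80^(−½) = W/(10 Wi) + F80^(−½)
  = 5.3430/(10·10.3) + 1/√24237 = 0.051874 + 0.006423 = 0.058297
P80 = (1/0.058297)² = 17.1535² = 294.24 µm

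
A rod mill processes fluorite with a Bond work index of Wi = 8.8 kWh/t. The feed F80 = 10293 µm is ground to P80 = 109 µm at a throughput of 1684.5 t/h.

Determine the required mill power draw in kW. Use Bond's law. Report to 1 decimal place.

W = 10 Wi (P80^-0.5 − F80^-0.5)
W = 10·8.8·(1/√109 − 1/√10293) = 10·8.8·(0.085926) = 7.5615 kWh/t
Power = W × throughput = 7.5615 kWh/t × 1684.5 t/h = 12737.3 kW

P = 12737.3 kW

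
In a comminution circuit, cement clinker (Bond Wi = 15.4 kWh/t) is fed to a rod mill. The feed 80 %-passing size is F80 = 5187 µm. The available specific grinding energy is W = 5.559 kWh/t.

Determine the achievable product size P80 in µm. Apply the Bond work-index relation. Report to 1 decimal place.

P80 = 400.3 µm

W = 10 Wi (1/√P80 − 1/√F80)  [Bond]
⇒ 1/√P80 = W/(10·Wi) + 1/√F80
  = 5.5590/(10·15.4) + 1/√5187 = 0.036097 + 0.013885 = 0.049982
P80 = (1/0.049982)² = 20.0071² = 400.28 µm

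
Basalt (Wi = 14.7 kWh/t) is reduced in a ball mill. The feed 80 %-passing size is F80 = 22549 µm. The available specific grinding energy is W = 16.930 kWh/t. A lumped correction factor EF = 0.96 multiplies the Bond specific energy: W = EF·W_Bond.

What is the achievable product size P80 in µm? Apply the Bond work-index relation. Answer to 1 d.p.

P80 = 62.4 µm

Bond:  W = 10 Wi (1/√P − 1/√F)
W_Bond = W / EF = 16.930 / 0.96 = 17.6354 kWh/t
⇒ 1/√P80 = W_Bond/(10·Wi) + 1/√F80
  = 17.6354/(10·14.7) + 1/√22549 = 0.119969 + 0.006659 = 0.126628
P80 = (1/0.126628)² = 7.8971² = 62.36 µm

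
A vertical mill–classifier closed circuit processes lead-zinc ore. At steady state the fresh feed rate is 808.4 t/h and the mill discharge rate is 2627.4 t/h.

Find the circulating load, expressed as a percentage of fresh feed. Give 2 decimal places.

Steady state: M = F + R.
R = M − F = 2627.4 − 808.4 = 1819.0 t/h
CL = 100·R/F = 100·1819.0/808.4 = 225.01 %

CL = 225.01 %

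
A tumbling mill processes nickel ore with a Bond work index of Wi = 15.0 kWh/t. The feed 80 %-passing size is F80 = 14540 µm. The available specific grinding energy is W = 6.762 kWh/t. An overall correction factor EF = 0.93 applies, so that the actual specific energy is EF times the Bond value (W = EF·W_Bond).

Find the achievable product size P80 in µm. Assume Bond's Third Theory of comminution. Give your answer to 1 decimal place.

Bond: W = 10·Wi·(1/√P80 − 1/√F80)
W_Bond = W / EF = 6.762 / 0.93 = 7.2710 kWh/t
⇒ 1/√P80 = W_Bond/(10·Wi) + 1/√F80
  = 7.2710/(10·15.0) + 1/√14540 = 0.048473 + 0.008293 = 0.056766
P80 = (1/0.056766)² = 17.6161² = 310.33 µm

P80 = 310.3 µm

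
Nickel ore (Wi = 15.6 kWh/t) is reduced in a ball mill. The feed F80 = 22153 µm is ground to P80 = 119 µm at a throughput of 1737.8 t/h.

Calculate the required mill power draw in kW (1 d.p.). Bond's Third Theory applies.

W = 10 Wi (1/√P80 − 1/√F80)  [Bond]
W = 10·15.6·(1/√119 − 1/√22153) = 10·15.6·(0.084951) = 13.2524 kWh/t
P = W·T = 13.2524·1737.8 = 23030.0 kW

P = 23030.0 kW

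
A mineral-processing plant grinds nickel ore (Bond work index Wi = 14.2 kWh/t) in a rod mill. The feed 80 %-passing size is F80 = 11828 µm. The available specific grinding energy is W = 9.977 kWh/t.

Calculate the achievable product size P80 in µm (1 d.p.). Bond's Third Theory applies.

P80 = 158.4 µm

W = 10 Wi (P80^-0.5 − F80^-0.5)
⇒ 1/√P80 = W/(10·Wi) + 1/√F80
  = 9.9770/(10·14.2) + 1/√11828 = 0.070261 + 0.009195 = 0.079455
P80 = (1/0.079455)² = 12.5857² = 158.40 µm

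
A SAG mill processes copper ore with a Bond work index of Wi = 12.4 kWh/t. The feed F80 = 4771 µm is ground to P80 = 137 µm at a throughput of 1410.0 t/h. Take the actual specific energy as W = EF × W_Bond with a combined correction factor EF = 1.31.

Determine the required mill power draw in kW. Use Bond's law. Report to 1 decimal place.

P = 16252.3 kW

W = 10·Wi·[P80^(−½) − F80^(−½)]
W = 10·12.4·(1/√137 − 1/√4771) = 10·12.4·(0.070958) = 8.7988 kWh/t
Corrected W = EF·W_Bond = 1.31·8.7988 = 11.5265 kWh/t
P = W·T = 11.5265·1410.0 = 16252.3 kW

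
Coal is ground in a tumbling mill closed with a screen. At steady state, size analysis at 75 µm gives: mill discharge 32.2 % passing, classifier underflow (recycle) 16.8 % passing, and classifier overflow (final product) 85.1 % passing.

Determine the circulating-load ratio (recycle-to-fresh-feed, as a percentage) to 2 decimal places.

CL = 343.51 %

Classifier node, passing 75 µm:
Fd + Rd = Ru + Fo ⇒ R/F = (o−d)/(d−u)
r = (85.1 − 32.2)/(32.2 − 16.8) = 52.9/15.4 = 3.4351
CL = 100·r = 343.51 %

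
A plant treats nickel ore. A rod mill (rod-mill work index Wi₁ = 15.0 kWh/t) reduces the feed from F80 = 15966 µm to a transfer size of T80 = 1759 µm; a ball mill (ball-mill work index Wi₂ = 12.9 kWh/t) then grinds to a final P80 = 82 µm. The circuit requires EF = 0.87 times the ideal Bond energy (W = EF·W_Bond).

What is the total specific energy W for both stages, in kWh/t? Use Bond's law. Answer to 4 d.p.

W = 11.7966 kWh/t

Bond:  W = 10 Wi (1/√P − 1/√F)
Stage 1 (15966→1759 µm, Wi₁=15.0): W₁ = 10·15.0·(0.023843 − 0.007914) = 2.3894 kWh/t
Stage 2 (1759→82 µm, Wi₂=12.9): W₂ = 10·12.9·(0.110432 − 0.023843) = 11.1699 kWh/t
W = W₁ + W₂ = 2.3894 + 11.1699 = 13.5593 kWh/t
Apply correction: 13.5593 × 0.87 = 11.7966 kWh/t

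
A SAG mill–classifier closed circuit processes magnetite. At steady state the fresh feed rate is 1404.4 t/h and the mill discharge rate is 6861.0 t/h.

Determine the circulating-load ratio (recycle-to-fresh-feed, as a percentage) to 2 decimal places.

M = F + R at steady state, so:
R = M − F = 6861.0 − 1404.4 = 5456.6 t/h
CL = 100·R/F = 100·5456.6/1404.4 = 388.54 %

CL = 388.54 %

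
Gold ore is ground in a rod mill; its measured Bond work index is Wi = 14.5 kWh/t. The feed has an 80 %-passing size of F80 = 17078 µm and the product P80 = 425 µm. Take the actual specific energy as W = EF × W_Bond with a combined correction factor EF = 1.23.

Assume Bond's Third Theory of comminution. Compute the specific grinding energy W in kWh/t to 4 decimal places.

W = 7.2865 kWh/t

W = 10·Wi·(P80^(-½) − F80^(-½))
1/√425 = 0.048507;  1/√17078 = 0.007652
W = 10·14.5·(0.048507 − 0.007652) = 5.9240 kWh/t
With EF = 1.23: W = 5.9240·1.23 = 7.2865 kWh/t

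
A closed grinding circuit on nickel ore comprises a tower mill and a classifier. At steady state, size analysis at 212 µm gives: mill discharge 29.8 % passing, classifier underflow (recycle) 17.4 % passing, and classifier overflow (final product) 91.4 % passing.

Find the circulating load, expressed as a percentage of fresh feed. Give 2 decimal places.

CL = 496.77 %

Two-product formula at 212 µm:
(1+r)d = ru + o → r = (o−d)/(d−u)
r = (91.4 − 29.8)/(29.8 − 17.4) = 61.6/12.4 = 4.9677
CL = 100·r = 496.77 %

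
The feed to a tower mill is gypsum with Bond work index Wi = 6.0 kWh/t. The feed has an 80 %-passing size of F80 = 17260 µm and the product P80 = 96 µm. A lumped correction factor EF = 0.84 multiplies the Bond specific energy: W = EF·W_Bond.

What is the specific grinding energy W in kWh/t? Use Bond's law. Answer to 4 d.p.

W = 4.7603 kWh/t

W = 10·Wi·[P80^(−½) − F80^(−½)]
1/√96 = 0.102062;  1/√17260 = 0.007612
W = 10·6.0·(0.102062 − 0.007612) = 5.6670 kWh/t
W_actual = 0.84 × 5.6670 = 4.7603 kWh/t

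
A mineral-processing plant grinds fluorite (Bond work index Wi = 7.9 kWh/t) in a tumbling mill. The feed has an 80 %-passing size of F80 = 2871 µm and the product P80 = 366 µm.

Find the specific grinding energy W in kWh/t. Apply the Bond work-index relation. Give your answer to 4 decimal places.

W = 2.6550 kWh/t

W = 10·Wi·[P80^(−½) − F80^(−½)]
1/√366 = 0.052271;  1/√2871 = 0.018663
W = 10·7.9·(0.052271 − 0.018663) = 2.6550 kWh/t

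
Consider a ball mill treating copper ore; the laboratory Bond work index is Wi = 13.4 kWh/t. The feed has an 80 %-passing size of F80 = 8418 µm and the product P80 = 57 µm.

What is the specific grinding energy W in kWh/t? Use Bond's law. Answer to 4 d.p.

W = 10 Wi / √P80 − 10 Wi / √F80
1/√57 = 0.132453;  1/√8418 = 0.010899
W = 10·13.4·(0.132453 − 0.010899) = 16.2882 kWh/t

W = 16.2882 kWh/t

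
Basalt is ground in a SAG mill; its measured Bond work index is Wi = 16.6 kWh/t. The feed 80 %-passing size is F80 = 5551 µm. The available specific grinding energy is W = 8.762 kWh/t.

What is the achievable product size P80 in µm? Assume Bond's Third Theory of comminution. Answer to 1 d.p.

Bond:  W = 10 Wi (1/√P − 1/√F)
⇒ 1/√P80 = W/(10 Wi) + 1/√F80
  = 8.7620/(10·16.6) + 1/√5551 = 0.052783 + 0.013422 = 0.066205
P80 = (1/0.066205)² = 15.1046² = 228.15 µm

P80 = 228.1 µm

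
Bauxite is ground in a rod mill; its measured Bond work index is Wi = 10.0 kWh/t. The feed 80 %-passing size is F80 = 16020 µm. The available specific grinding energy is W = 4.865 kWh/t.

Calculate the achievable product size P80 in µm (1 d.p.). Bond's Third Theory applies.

P80 = 312.7 µm

W = 10·Wi·[P80^(−½) − F80^(−½)]
1/√P80 = 1/√F80 + W/(10·Wi)
  = 4.8650/(10·10.0) + 1/√16020 = 0.048650 + 0.007901 = 0.056551
P80 = (1/0.056551)² = 17.6832² = 312.70 µm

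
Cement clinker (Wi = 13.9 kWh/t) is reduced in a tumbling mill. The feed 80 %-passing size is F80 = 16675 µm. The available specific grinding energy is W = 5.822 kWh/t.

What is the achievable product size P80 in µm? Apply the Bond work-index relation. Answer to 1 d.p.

P80 = 406.0 µm

W = 10·Wi·(P80^(-½) − F80^(-½))
1/√P80 = 1/√F80 + W/(10·Wi)
  = 5.8220/(10·13.9) + 1/√16675 = 0.041885 + 0.007744 = 0.049629
P80 = (1/0.049629)² = 20.1495² = 406.00 µm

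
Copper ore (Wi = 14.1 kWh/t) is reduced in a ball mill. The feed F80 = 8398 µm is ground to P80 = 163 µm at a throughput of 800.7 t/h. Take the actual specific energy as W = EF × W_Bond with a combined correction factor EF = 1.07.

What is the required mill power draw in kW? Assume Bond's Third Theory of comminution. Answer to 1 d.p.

Bond: W = 10·Wi·(1/√P80 − 1/√F80)
W = 10·14.1·(1/√163 − 1/√8398) = 10·14.1·(0.067414) = 9.5054 kWh/t
Apply correction: 9.5054 × 1.07 = 10.1707 kWh/t
P_mill = W·ṁ = 10.1707·800.7 = 8143.7 kW

P = 8143.7 kW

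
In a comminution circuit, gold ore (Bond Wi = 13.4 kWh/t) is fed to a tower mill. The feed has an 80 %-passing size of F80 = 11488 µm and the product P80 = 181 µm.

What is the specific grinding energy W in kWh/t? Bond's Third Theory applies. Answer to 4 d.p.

W = 8.7099 kWh/t

W_Bond = 10·Wi·(1/√P₈₀ − 1/√F₈₀)
1/√181 = 0.074329;  1/√11488 = 0.009330
W = 10·13.4·(0.074329 − 0.009330) = 8.7099 kWh/t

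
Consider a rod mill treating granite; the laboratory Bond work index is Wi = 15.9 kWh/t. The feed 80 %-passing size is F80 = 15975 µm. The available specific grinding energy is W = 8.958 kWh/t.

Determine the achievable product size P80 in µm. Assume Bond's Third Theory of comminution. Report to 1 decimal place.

W = 10 Wi / √P80 − 10 Wi / √F80
⇒ 1/√P80 = W/(10 Wi) + 1/√F80
  = 8.9580/(10·15.9) + 1/√15975 = 0.056340 + 0.007912 = 0.064252
P80 = (1/0.064252)² = 15.5638² = 242.23 µm

P80 = 242.2 µm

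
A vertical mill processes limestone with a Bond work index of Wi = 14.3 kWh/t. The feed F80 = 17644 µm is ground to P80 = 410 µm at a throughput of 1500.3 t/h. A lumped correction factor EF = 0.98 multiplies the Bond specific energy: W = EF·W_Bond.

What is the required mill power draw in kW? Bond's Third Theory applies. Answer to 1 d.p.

W = 10 Wi (1/√P80 − 1/√F80)  [Bond]
W = 10·14.3·(1/√410 − 1/√17644) = 10·14.3·(0.041858) = 5.9857 kWh/t
Corrected W = EF·W_Bond = 0.98·5.9857 = 5.8660 kWh/t
P = W·T = 5.8660·1500.3 = 8800.8 kW

P = 8800.8 kW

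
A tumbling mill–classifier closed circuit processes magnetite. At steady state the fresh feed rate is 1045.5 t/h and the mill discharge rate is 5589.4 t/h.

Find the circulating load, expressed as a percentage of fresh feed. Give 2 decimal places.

Discharge = new feed + return, hence
R = M − F = 5589.4 − 1045.5 = 4543.9 t/h
CL = 100·R/F = 100·4543.9/1045.5 = 434.62 %

CL = 434.62 %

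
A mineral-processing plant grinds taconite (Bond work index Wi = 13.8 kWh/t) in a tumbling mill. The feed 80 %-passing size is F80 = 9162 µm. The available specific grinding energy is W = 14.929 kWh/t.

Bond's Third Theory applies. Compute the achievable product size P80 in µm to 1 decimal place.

P80 = 71.1 µm

W = 10 Wi (1/√P80 − 1/√F80)  [Bond]
⇒ 1/√P80 = W/(10·Wi) + 1/√F80
  = 14.9290/(10·13.8) + 1/√9162 = 0.108181 + 0.010447 = 0.118628
P80 = (1/0.118628)² = 8.4297² = 71.06 µm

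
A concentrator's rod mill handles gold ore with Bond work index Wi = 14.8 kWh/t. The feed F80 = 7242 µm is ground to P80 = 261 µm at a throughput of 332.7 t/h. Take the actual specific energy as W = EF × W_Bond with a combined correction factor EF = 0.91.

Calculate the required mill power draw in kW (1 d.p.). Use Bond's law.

Bond:  W = 10 Wi (1/√P − 1/√F)
W = 10·14.8·(1/√261 − 1/√7242) = 10·14.8·(0.050148) = 7.4218 kWh/t
Corrected W = EF·W_Bond = 0.91·7.4218 = 6.7539 kWh/t
Mill draw = 6.7539 × 332.7 = 2247.0 kW

P = 2247.0 kW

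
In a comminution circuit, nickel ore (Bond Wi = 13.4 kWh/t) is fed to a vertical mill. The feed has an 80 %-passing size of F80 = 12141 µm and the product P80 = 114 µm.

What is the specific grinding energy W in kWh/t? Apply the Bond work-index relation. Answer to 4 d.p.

W = 11.3341 kWh/t

Bond:  W = 10 Wi (1/√P − 1/√F)
1/√114 = 0.093659;  1/√12141 = 0.009076
W = 10·13.4·(0.093659 − 0.009076) = 11.3341 kWh/t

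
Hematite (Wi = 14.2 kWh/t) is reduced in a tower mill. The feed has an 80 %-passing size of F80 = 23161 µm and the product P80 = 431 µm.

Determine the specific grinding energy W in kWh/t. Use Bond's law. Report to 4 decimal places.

W = 5.9068 kWh/t

W = 10 Wi / √P80 − 10 Wi / √F80
1/√431 = 0.048168;  1/√23161 = 0.006571
W = 10·14.2·(0.048168 − 0.006571) = 5.9068 kWh/t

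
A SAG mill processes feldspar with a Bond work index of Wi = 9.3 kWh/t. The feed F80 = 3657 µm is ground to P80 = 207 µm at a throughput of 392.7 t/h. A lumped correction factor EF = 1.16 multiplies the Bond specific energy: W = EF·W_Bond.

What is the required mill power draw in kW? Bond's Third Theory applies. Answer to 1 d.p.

W = 10 Wi (P80^-0.5 − F80^-0.5)
W = 10·9.3·(1/√207 − 1/√3657) = 10·9.3·(0.052969) = 4.9261 kWh/t
Corrected W = EF·W_Bond = 1.16·4.9261 = 5.7142 kWh/t
P_mill = W·ṁ = 5.7142·392.7 = 2244.0 kW

P = 2244.0 kW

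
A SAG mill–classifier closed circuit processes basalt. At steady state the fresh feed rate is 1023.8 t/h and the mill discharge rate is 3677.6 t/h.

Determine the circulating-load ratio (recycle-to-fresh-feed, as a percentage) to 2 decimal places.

CL = 259.21 %

Mill node: discharge = fresh + recycle.
R = M − F = 3677.6 − 1023.8 = 2653.8 t/h
CL = 100·R/F = 100·2653.8/1023.8 = 259.21 %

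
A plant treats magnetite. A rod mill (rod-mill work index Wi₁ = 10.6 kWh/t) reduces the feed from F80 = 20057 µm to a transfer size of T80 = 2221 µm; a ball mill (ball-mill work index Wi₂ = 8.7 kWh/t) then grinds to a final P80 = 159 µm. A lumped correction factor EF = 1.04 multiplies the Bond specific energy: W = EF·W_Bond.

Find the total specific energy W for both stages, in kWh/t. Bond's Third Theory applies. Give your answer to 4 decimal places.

W = 10 Wi / √P80 − 10 Wi / √F80
Stage 1 (20057→2221 µm, Wi₁=10.6): W₁ = 10·10.6·(0.021219 − 0.007061) = 1.5008 kWh/t
Stage 2 (2221→159 µm, Wi₂=8.7): W₂ = 10·8.7·(0.079305 − 0.021219) = 5.0535 kWh/t
W = W₁ + W₂ = 1.5008 + 5.0535 = 6.5542 kWh/t
Apply correction: 6.5542 × 1.04 = 6.8164 kWh/t

W = 6.8164 kWh/t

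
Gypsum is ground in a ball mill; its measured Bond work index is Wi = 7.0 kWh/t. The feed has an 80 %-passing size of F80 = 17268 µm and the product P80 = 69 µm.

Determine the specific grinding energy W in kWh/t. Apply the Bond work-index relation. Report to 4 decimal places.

W = 10·Wi·[P80^(−½) − F80^(−½)]
1/√69 = 0.120386;  1/√17268 = 0.007610
W = 10·7.0·(0.120386 − 0.007610) = 7.8943 kWh/t

W = 7.8943 kWh/t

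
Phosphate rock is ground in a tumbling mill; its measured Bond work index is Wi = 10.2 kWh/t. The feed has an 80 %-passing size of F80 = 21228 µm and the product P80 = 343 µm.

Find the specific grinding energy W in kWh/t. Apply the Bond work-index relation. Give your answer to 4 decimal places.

W = 10·Wi·[P80^(−½) − F80^(−½)]
1/√343 = 0.053995;  1/√21228 = 0.006863
W = 10·10.2·(0.053995 − 0.006863) = 4.8074 kWh/t

W = 4.8074 kWh/t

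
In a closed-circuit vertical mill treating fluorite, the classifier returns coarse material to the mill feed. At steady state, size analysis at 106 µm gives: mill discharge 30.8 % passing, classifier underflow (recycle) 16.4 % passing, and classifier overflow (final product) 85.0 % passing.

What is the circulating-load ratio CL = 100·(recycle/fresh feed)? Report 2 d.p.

CL = 376.39 %

Classifier node, passing 106 µm:
(1+r)·d = r·u + o ⇒ r = (o−d)/(d−u)
r = (85.0 − 30.8)/(30.8 − 16.4) = 54.2/14.4 = 3.7639
CL = 100·r = 376.39 %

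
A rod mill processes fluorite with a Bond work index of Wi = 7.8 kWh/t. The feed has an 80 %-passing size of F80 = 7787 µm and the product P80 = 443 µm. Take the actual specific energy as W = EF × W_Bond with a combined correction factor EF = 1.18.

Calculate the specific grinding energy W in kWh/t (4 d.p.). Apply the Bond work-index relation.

W = 3.3299 kWh/t

W = 10 Wi / √P80 − 10 Wi / √F80
1/√443 = 0.047511;  1/√7787 = 0.011332
W = 10·7.8·(0.047511 − 0.011332) = 2.8220 kWh/t
W_actual = 1.18 × 2.8220 = 3.3299 kWh/t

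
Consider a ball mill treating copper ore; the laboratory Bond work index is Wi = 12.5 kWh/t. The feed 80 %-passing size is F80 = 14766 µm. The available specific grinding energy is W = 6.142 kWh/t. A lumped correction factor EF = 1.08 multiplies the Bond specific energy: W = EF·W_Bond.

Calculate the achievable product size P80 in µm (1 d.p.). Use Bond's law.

Bond: W = 10·Wi·(1/√P80 − 1/√F80)
W_Bond = W / EF = 6.142 / 1.08 = 5.6870 kWh/t
⇒ 1/√P80 = W_Bond/(10 Wi) + 1/√F80
  = 5.6870/(10·12.5) + 1/√14766 = 0.045496 + 0.008229 = 0.053726
P80 = (1/0.053726)² = 18.6131² = 346.45 µm

P80 = 346.4 µm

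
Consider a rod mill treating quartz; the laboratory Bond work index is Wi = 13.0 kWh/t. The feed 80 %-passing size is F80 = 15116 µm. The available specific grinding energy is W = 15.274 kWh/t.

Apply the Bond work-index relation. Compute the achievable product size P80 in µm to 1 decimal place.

W = 10 Wi (1/√P80 − 1/√F80)  [Bond]
P80^(−½) = W/(10 Wi) + F80^(−½)
  = 15.2740/(10·13.0) + 1/√15116 = 0.117492 + 0.008134 = 0.125626
P80 = (1/0.125626)² = 7.9601² = 63.36 µm

P80 = 63.4 µm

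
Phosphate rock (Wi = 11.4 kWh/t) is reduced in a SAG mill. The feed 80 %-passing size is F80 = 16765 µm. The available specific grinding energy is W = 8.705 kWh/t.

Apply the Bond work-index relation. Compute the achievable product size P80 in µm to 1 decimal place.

Bond: W = 10·Wi·(1/√P80 − 1/√F80)
P80^-0.5 = F80^-0.5 + W/(10 Wi)
  = 8.7050/(10·11.4) + 1/√16765 = 0.076360 + 0.007723 = 0.084083
P80 = (1/0.084083)² = 11.8930² = 141.44 µm

P80 = 141.4 µm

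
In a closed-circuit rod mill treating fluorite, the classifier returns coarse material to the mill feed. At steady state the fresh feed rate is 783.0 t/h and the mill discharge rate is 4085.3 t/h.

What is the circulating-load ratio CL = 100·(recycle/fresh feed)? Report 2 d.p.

Steady state: M = F + R.
R = M − F = 4085.3 − 783.0 = 3302.3 t/h
CL = 100·R/F = 100·3302.3/783.0 = 421.75 %

CL = 421.75 %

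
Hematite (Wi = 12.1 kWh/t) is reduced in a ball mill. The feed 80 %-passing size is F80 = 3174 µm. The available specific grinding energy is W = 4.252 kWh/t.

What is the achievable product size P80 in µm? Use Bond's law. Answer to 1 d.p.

W = 10 Wi / √P80 − 10 Wi / √F80
1/√P80 = 1/√F80 + W/(10·Wi)
  = 4.2520/(10·12.1) + 1/√3174 = 0.035140 + 0.017750 = 0.052890
P80 = (1/0.052890)² = 18.9070² = 357.48 µm

P80 = 357.5 µm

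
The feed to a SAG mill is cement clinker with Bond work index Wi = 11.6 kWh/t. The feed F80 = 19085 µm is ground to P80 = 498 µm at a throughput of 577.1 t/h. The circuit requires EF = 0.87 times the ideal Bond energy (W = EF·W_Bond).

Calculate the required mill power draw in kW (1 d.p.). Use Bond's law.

P = 2188.3 kW

W = 10·Wi·(P80^(-½) − F80^(-½))
W = 10·11.6·(1/√498 − 1/√19085) = 10·11.6·(0.037572) = 4.3584 kWh/t
With EF = 0.87: W = 4.3584·0.87 = 3.7918 kWh/t
Power = W × throughput = 3.7918 kWh/t × 577.1 t/h = 2188.3 kW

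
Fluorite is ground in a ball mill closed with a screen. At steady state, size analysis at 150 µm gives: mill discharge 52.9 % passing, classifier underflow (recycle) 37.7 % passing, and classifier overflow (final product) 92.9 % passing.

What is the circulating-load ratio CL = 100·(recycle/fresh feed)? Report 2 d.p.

CL = 263.16 %

Balance %-passing 150 µm (r = R/F):
Fd + Rd = Ru + Fo ⇒ R/F = (o−d)/(d−u)
r = (92.9 − 52.9)/(52.9 − 37.7) = 40.0/15.2 = 2.6316
CL = 100·r = 263.16 %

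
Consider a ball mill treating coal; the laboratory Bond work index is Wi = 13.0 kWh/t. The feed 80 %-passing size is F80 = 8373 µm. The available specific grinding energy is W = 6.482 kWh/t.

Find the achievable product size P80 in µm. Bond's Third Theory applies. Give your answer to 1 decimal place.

P80 = 270.6 µm

W = 10 Wi (1/√P80 − 1/√F80)  [Bond]
⇒ 1/√P80 = W/(10 Wi) + 1/√F80
  = 6.4820/(10·13.0) + 1/√8373 = 0.049862 + 0.010928 = 0.060790
P80 = (1/0.060790)² = 16.4501² = 270.60 µm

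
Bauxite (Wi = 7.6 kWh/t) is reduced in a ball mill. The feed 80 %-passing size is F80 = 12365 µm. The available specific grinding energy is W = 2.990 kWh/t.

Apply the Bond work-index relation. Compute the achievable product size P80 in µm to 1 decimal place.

W_Bond = 10·Wi·(1/√P₈₀ − 1/√F₈₀)
⇒ 1/√P80 = W/(10·Wi) + 1/√F80
  = 2.9900/(10·7.6) + 1/√12365 = 0.039342 + 0.008993 = 0.048335
P80 = (1/0.048335)² = 20.6889² = 428.03 µm

P80 = 428.0 µm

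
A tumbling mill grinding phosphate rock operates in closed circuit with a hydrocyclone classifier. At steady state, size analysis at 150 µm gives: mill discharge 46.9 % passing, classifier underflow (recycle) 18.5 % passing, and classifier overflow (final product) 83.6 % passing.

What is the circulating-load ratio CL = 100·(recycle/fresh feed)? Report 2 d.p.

Mass balance on the −150 µm fraction:
(1+r)·d = r·u + o ⇒ r = (o−d)/(d−u)
r = (83.6 − 46.9)/(46.9 − 18.5) = 36.7/28.4 = 1.2923
CL = 100·r = 129.23 %

CL = 129.23 %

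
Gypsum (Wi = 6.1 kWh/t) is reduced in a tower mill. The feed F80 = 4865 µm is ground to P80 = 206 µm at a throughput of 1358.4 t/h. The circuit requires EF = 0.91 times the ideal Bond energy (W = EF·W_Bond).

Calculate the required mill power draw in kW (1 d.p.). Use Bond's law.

P = 4172.6 kW

W_Bond = 10·Wi·(1/√P₈₀ − 1/√F₈₀)
W = 10·6.1·(1/√206 − 1/√4865) = 10·6.1·(0.055336) = 3.3755 kWh/t
With EF = 0.91: W = 3.3755·0.91 = 3.0717 kWh/t
P = W·T = 3.0717·1358.4 = 4172.6 kW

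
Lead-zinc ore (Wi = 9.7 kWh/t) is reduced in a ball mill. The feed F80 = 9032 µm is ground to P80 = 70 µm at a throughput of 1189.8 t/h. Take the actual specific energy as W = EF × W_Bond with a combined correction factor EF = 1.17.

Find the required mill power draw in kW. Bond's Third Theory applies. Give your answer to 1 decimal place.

P = 14718.4 kW

W = 10 Wi (1/√P80 − 1/√F80)  [Bond]
W = 10·9.7·(1/√70 − 1/√9032) = 10·9.7·(0.109001) = 10.5731 kWh/t
With EF = 1.17: W = 10.5731·1.17 = 12.3705 kWh/t
P_mill = W·ṁ = 12.3705·1189.8 = 14718.4 kW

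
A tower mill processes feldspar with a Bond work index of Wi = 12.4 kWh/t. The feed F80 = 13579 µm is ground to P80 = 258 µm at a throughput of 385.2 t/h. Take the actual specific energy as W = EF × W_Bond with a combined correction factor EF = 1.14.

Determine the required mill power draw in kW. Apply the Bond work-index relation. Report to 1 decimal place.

Bond: W = 10·Wi·(1/√P80 − 1/√F80)
W = 10·12.4·(1/√258 − 1/√13579) = 10·12.4·(0.053676) = 6.6558 kWh/t
Apply correction: 6.6558 × 1.14 = 7.5876 kWh/t
P = W·T = 7.5876·385.2 = 2922.7 kW

P = 2922.7 kW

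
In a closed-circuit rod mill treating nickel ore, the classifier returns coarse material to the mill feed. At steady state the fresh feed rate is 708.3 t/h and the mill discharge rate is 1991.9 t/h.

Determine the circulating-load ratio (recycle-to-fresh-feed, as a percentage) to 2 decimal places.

Steady state: M = F + R.
R = M − F = 1991.9 − 708.3 = 1283.6 t/h
CL = 100·R/F = 100·1283.6/708.3 = 181.22 %

CL = 181.22 %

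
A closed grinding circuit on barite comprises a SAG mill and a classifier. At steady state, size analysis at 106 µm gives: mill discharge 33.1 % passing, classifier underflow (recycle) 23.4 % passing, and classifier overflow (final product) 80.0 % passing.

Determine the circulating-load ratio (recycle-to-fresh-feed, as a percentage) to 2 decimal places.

Mass balance on the −106 µm fraction:
Fd + Rd = Ru + Fo ⇒ R/F = (o−d)/(d−u)
r = (80.0 − 33.1)/(33.1 − 23.4) = 46.9/9.7 = 4.8351
CL = 100·r = 483.51 %

CL = 483.51 %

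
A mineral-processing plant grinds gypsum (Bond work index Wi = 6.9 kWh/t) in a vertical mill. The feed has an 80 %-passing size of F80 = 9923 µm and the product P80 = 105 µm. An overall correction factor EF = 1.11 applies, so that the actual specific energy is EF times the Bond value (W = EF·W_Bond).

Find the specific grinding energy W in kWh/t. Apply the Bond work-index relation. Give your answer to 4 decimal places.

W = 10·Wi·(P80^(-½) − F80^(-½))
1/√105 = 0.097590;  1/√9923 = 0.010039
W = 10·6.9·(0.097590 − 0.010039) = 6.0410 kWh/t
W_actual = 1.11 × 6.0410 = 6.7056 kWh/t

W = 6.7056 kWh/t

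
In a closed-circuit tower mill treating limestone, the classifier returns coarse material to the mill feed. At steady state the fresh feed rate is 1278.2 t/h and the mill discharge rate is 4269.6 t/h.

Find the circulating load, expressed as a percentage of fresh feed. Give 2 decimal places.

CL = 234.03 %

Mill node: discharge = fresh + recycle.
R = M − F = 4269.6 − 1278.2 = 2991.4 t/h
CL = 100·R/F = 100·2991.4/1278.2 = 234.03 %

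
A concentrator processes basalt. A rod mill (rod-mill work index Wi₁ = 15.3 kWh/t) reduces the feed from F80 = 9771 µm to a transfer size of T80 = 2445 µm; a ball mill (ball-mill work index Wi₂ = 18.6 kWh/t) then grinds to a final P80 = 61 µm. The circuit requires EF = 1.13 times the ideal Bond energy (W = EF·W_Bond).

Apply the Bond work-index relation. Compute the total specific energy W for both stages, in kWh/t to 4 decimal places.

W = 24.4076 kWh/t

W = 10 Wi / √P80 − 10 Wi / √F80
Stage 1 (9771→2445 µm, Wi₁=15.3): W₁ = 10·15.3·(0.020224 − 0.010117) = 1.5464 kWh/t
Stage 2 (2445→61 µm, Wi₂=18.6): W₂ = 10·18.6·(0.128037 − 0.020224) = 20.0533 kWh/t
W = W₁ + W₂ = 1.5464 + 20.0533 = 21.5997 kWh/t
Apply correction: 21.5997 × 1.13 = 24.4076 kWh/t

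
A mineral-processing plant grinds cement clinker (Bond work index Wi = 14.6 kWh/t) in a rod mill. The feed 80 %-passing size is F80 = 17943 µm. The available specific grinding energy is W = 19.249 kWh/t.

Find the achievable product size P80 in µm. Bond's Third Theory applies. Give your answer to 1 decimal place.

Bond:  W = 10 Wi (1/√P − 1/√F)
⇒ 1/√P80 = W/(10 Wi) + 1/√F80
  = 19.2490/(10·14.6) + 1/√17943 = 0.131842 + 0.007465 = 0.139308
P80 = (1/0.139308)² = 7.1783² = 51.53 µm

P80 = 51.5 µm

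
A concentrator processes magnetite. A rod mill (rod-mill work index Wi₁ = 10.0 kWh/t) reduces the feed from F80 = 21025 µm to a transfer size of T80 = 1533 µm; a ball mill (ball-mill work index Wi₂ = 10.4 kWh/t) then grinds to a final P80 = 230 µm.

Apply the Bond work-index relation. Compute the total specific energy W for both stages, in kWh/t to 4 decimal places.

Bond: W = 10·Wi·(1/√P80 − 1/√F80)
Stage 1 (21025→1533 µm, Wi₁=10.0): W₁ = 10·10.0·(0.025540 − 0.006897) = 1.8644 kWh/t
Stage 2 (1533→230 µm, Wi₂=10.4): W₂ = 10·10.4·(0.065938 − 0.025540) = 4.2013 kWh/t
W = W₁ + W₂ = 1.8644 + 4.2013 = 6.0657 kWh/t

W = 6.0657 kWh/t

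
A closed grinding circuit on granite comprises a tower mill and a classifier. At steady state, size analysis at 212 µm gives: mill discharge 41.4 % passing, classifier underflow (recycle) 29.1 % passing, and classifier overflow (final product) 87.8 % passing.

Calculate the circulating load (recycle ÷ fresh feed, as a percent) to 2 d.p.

CL = 377.24 %

Classifier node, passing 212 µm:
Fd + Rd = Ru + Fo ⇒ R/F = (o−d)/(d−u)
r = (87.8 − 41.4)/(41.4 − 29.1) = 46.4/12.3 = 3.7724
CL = 100·r = 377.24 %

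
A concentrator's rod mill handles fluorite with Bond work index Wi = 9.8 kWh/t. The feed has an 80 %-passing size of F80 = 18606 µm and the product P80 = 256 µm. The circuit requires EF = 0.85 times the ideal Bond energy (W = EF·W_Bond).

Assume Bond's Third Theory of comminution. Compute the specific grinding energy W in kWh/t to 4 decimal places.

W = 10·Wi·[P80^(−½) − F80^(−½)]
1/√256 = 0.062500;  1/√18606 = 0.007331
W = 10·9.8·(0.062500 − 0.007331) = 5.4065 kWh/t
Apply correction: 5.4065 × 0.85 = 4.5956 kWh/t

W = 4.5956 kWh/t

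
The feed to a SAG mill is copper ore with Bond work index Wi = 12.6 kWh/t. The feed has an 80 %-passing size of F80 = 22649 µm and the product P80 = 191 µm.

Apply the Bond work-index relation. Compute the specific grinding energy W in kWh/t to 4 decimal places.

W = 8.2798 kWh/t

W_Bond = 10·Wi·(1/√P₈₀ − 1/√F₈₀)
1/√191 = 0.072357;  1/√22649 = 0.006645
W = 10·12.6·(0.072357 − 0.006645) = 8.2798 kWh/t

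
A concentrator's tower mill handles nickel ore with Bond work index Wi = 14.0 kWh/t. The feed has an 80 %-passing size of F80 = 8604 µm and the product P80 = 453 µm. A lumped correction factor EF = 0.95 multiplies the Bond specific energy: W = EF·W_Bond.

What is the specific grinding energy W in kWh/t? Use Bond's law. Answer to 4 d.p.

W = 4.8150 kWh/t

Bond:  W = 10 Wi (1/√P − 1/√F)
1/√453 = 0.046984;  1/√8604 = 0.010781
W = 10·14.0·(0.046984 − 0.010781) = 5.0685 kWh/t
Corrected W = EF·W_Bond = 0.95·5.0685 = 4.8150 kWh/t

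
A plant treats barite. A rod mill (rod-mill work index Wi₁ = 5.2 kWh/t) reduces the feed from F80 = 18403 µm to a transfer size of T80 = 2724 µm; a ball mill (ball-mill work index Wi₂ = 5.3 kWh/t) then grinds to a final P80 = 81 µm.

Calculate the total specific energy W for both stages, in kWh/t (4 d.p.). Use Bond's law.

W = 10·Wi·[P80^(−½) − F80^(−½)]
Stage 1 (18403→2724 µm, Wi₁=5.2): W₁ = 10·5.2·(0.019160 − 0.007371) = 0.6130 kWh/t
Stage 2 (2724→81 µm, Wi₂=5.3): W₂ = 10·5.3·(0.111111 − 0.019160) = 4.8734 kWh/t
W = W₁ + W₂ = 0.6130 + 4.8734 = 5.4864 kWh/t

W = 5.4864 kWh/t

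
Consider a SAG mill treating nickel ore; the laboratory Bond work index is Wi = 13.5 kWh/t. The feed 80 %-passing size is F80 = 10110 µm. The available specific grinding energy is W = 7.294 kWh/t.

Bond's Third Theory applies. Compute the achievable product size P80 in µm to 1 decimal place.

P80 = 244.3 µm

W = 10 Wi (1/√P80 − 1/√F80)  [Bond]
P80^-0.5 = F80^-0.5 + W/(10 Wi)
  = 7.2940/(10·13.5) + 1/√10110 = 0.054030 + 0.009945 = 0.063975
P80 = (1/0.063975)² = 15.6311² = 244.33 µm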